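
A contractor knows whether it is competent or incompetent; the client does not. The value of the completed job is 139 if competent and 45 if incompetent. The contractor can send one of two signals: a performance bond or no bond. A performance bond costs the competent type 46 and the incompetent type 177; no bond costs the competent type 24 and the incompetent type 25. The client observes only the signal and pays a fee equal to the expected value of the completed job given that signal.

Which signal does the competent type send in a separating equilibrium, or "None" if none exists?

bond

Try competent → bond, incompetent → no bond:
  Under separation the client infers type exactly: bond → competent (pays 139), no bond → incompetent (pays 45).
  Competent: bond gives 139 − 46 = 93; no bond gives 45 − 24 = 21. No deviation. ✓
  Incompetent: no bond gives 45 − 25 = 20; bond gives 139 − 177 = -38. No deviation. ✓
Both hold — the competent type sends bond.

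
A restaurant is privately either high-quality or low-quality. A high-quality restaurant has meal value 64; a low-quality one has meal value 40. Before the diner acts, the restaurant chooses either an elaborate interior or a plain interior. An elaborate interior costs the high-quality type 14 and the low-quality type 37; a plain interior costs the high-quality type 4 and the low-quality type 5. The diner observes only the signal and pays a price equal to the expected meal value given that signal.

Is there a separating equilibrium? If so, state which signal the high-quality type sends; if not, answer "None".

Try high-quality → elaborate interior, low-quality → plain interior:
  If types separate, elaborate interior earns payment 64 and plain interior earns 40.
  High-quality: elaborate interior gives 64 − 14 = 50; plain interior gives 40 − 4 = 36. No deviation. ✓
  Low-quality: plain interior gives 40 − 5 = 35; elaborate interior gives 64 − 37 = 27. No deviation. ✓
Both hold — the high-quality type sends elaborate interior.

elaborate interior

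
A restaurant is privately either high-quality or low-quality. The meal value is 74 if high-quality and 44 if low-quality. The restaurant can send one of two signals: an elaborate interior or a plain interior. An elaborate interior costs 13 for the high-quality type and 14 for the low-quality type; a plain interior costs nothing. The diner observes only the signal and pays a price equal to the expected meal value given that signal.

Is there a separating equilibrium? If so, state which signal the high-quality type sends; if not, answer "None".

None

Try high-quality → elaborate interior, low-quality → plain interior:
  If types separate, elaborate interior earns payment 74 and plain interior earns 44.
  High-quality: elaborate interior gives 74 − 13 = 61; plain interior gives 44 − 0 = 44. No deviation. ✓
  Low-quality: plain interior gives 44 − 0 = 44; elaborate interior gives 74 − 14 = 60. Would deviate. ✗
Try high-quality → plain interior, low-quality → elaborate interior:
  If types separate, plain interior earns payment 74 and elaborate interior earns 44.
  High-quality: plain interior gives 74 − 0 = 74; elaborate interior gives 44 − 13 = 31. No deviation. ✓
  Low-quality: elaborate interior gives 44 − 14 = 30; plain interior gives 74 − 0 = 74. Would deviate. ✗
Neither assignment is incentive-compatible.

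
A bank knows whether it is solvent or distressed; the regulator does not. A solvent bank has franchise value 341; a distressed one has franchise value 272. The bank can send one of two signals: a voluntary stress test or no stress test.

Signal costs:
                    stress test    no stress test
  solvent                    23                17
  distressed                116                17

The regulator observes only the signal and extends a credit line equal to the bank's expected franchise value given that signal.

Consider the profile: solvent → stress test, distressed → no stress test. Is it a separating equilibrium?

If types separate, stress test earns payment 341 and no stress test earns 272.
Solvent: stress test gives 341 − 23 = 318; no stress test gives 272 − 17 = 255. No deviation. ✓
Distressed: no stress test gives 272 − 17 = 255; stress test gives 341 − 116 = 225. No deviation. ✓
Both incentive constraints hold.

Yes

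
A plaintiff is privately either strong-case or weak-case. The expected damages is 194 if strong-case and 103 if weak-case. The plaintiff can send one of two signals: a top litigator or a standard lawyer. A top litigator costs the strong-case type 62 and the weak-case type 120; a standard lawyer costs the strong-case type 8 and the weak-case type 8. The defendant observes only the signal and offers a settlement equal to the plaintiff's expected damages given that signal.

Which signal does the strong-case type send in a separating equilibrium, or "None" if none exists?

top litigator

Try strong-case → top litigator, weak-case → standard lawyer:
  Under separation the defendant infers type exactly: top litigator → strong-case (pays 194), standard lawyer → weak-case (pays 103).
  Strong-case: top litigator gives 194 − 62 = 132; standard lawyer gives 103 − 8 = 95. No deviation. ✓
  Weak-case: standard lawyer gives 103 − 8 = 95; top litigator gives 194 − 120 = 74. No deviation. ✓
Both hold — the strong-case type sends top litigator.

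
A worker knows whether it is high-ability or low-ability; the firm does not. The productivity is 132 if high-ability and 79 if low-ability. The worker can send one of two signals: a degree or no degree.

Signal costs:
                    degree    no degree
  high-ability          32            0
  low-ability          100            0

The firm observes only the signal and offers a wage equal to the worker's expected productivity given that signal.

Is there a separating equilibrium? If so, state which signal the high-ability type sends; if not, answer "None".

degree

Try high-ability → degree, low-ability → no degree:
  If types separate, degree earns payment 132 and no degree earns 79.
  High-ability: degree gives 132 − 32 = 100; no degree gives 79 − 0 = 79. No deviation. ✓
  Low-ability: no degree gives 79 − 0 = 79; degree gives 132 − 100 = 32. No deviation. ✓
Both hold — the high-ability type sends degree.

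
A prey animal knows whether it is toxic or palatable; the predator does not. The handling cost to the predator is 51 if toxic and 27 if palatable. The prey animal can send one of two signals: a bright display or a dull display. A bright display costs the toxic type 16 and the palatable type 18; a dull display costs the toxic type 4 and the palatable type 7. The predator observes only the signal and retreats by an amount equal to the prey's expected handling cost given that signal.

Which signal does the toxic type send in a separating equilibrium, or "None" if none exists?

None

Try toxic → bright display, palatable → dull display:
  If types separate, bright display earns payment 51 and dull display earns 27.
  Toxic: bright display gives 51 − 16 = 35; dull display gives 27 − 4 = 23. No deviation. ✓
  Palatable: dull display gives 27 − 7 = 20; bright display gives 51 − 18 = 33. Would deviate. ✗
Try toxic → dull display, palatable → bright display:
  If types separate, dull display earns payment 51 and bright display earns 27.
  Toxic: dull display gives 51 − 4 = 47; bright display gives 27 − 16 = 11. No deviation. ✓
  Palatable: bright display gives 27 − 18 = 9; dull display gives 51 − 7 = 44. Would deviate. ✗
Neither assignment is incentive-compatible.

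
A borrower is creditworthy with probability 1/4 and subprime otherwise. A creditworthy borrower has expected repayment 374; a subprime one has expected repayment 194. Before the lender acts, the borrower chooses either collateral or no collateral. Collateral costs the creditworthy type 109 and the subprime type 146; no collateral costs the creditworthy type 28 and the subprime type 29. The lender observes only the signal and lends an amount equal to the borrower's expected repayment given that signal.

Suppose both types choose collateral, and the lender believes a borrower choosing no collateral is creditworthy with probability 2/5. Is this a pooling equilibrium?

No

At the pooled signal (collateral) the lender holds the prior 1/4 and pays 1/4·374 + 3/4·194 = 239. Off-path (no collateral) belief 2/5 gives 2/5·374 + 3/5·194 = 266.
Creditworthy: collateral gives 239 − 109 = 130; no collateral gives 266 − 28 = 238. Deviates. ✗
Subprime: collateral gives 239 − 146 = 93; no collateral gives 266 − 29 = 237. Deviates. ✗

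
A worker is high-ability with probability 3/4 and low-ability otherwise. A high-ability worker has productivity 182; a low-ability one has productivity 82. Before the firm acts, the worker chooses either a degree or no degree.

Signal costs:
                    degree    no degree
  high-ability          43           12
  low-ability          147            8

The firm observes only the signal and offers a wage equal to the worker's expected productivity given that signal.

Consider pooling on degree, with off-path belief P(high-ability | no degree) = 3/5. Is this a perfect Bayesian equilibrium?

At the pooled signal (degree) the firm holds the prior 3/4 and pays 3/4·182 + 1/4·82 = 157. Off-path (no degree) belief 3/5 gives 3/5·182 + 2/5·82 = 142.
High-ability: degree gives 157 − 43 = 114; no degree gives 142 − 12 = 130. Deviates. ✗
Low-ability: degree gives 157 − 147 = 10; no degree gives 142 − 8 = 134. Deviates. ✗

No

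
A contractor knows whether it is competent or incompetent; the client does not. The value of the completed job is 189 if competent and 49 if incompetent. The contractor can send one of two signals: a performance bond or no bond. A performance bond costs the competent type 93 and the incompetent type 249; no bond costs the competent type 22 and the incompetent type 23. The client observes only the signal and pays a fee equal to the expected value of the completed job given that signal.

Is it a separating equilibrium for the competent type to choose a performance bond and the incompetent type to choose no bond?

Under separation the client infers type exactly: bond → competent (pays 189), no bond → incompetent (pays 49).
Competent: bond gives 189 − 93 = 96; no bond gives 49 − 22 = 27. No deviation. ✓
Incompetent: no bond gives 49 − 23 = 26; bond gives 189 − 249 = -60. No deviation. ✓
Both incentive constraints hold.

Yes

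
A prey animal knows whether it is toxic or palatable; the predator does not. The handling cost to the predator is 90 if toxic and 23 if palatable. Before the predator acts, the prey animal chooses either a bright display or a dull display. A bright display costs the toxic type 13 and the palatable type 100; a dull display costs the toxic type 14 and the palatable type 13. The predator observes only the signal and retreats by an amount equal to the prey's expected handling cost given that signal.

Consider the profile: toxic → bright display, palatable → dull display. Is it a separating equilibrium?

Under separation the predator infers type exactly: bright display → toxic (pays 90), dull display → palatable (pays 23).
Toxic: bright display gives 90 − 13 = 77; dull display gives 23 − 14 = 9. No deviation. ✓
Palatable: dull display gives 23 − 13 = 10; bright display gives 90 − 100 = -10. No deviation. ✓
Neither type gains from mimicking the other.

Yes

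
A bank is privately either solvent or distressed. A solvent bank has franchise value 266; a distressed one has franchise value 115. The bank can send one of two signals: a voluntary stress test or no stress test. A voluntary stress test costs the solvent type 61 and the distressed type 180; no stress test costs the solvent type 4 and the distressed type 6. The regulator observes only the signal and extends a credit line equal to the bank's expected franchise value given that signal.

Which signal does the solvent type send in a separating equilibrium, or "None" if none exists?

Try solvent → stress test, distressed → no stress test:
  If types separate, stress test earns payment 266 and no stress test earns 115.
  Solvent: stress test gives 266 − 61 = 205; no stress test gives 115 − 4 = 111. No deviation. ✓
  Distressed: no stress test gives 115 − 6 = 109; stress test gives 266 − 180 = 86. No deviation. ✓
Both hold — the solvent type sends stress test.

stress test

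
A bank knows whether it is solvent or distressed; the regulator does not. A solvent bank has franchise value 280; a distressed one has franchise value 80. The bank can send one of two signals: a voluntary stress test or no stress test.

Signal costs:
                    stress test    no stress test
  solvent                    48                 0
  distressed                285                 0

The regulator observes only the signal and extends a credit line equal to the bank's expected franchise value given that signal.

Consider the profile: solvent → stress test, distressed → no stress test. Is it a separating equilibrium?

Under separation the regulator infers type exactly: stress test → solvent (pays 280), no stress test → distressed (pays 80).
Solvent: stress test gives 280 − 48 = 232; no stress test gives 80 − 0 = 80. No deviation. ✓
Distressed: no stress test gives 80 − 0 = 80; stress test gives 280 − 285 = -5. No deviation. ✓
Both incentive constraints hold.

Yes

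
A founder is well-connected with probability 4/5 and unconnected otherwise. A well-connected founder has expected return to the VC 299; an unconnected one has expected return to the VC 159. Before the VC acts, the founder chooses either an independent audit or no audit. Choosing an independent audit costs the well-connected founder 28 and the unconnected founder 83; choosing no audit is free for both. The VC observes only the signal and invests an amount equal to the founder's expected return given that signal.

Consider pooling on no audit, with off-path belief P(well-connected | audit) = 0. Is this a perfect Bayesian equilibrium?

Yes

At the pooled signal (no audit) the VC holds the prior 4/5 and pays 4/5·299 + 1/5·159 = 271. Off-path (audit) belief 0 gives 0·299 + 1·159 = 159.
Well-connected: no audit gives 271 − 0 = 271; audit gives 159 − 28 = 131. Stays. ✓
Unconnected: no audit gives 271 − 0 = 271; audit gives 159 − 83 = 76. Stays. ✓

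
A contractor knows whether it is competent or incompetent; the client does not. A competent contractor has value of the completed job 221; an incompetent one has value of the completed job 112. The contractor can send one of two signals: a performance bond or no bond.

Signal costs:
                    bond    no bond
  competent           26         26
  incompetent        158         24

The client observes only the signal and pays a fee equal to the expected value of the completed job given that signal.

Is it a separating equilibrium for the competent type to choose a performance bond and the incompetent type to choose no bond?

If types separate, bond earns payment 221 and no bond earns 112.
Competent: bond gives 221 − 26 = 195; no bond gives 112 − 26 = 86. No deviation. ✓
Incompetent: no bond gives 112 − 24 = 88; bond gives 221 − 158 = 63. No deviation. ✓
Neither type gains from mimicking the other.

Yes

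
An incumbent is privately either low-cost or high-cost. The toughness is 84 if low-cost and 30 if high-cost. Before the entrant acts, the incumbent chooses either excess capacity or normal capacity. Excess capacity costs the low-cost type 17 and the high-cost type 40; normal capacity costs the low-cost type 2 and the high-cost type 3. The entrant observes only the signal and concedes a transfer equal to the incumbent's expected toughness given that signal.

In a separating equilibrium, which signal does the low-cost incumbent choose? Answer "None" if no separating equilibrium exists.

None

Try low-cost → excess capacity, high-cost → normal capacity:
  If types separate, excess capacity earns payment 84 and normal capacity earns 30.
  Low-cost: excess capacity gives 84 − 17 = 67; normal capacity gives 30 − 2 = 28. No deviation. ✓
  High-cost: normal capacity gives 30 − 3 = 27; excess capacity gives 84 − 40 = 44. Would deviate. ✗
Try low-cost → normal capacity, high-cost → excess capacity:
  If types separate, normal capacity earns payment 84 and excess capacity earns 30.
  Low-cost: normal capacity gives 84 − 2 = 82; excess capacity gives 30 − 17 = 13. No deviation. ✓
  High-cost: excess capacity gives 30 − 40 = -10; normal capacity gives 84 − 3 = 81. Would deviate. ✗
Neither assignment is incentive-compatible.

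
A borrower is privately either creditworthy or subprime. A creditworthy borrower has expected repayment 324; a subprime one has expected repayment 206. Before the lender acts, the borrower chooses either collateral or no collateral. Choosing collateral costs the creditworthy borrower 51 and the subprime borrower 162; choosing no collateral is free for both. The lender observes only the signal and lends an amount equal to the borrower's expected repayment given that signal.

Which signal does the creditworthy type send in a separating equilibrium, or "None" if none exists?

collateral

Try creditworthy → collateral, subprime → no collateral:
  Under separation the lender infers type exactly: collateral → creditworthy (pays 324), no collateral → subprime (pays 206).
  Creditworthy: collateral gives 324 − 51 = 273; no collateral gives 206 − 0 = 206. No deviation. ✓
  Subprime: no collateral gives 206 − 0 = 206; collateral gives 324 − 162 = 162. No deviation. ✓
Both hold — the creditworthy type sends collateral.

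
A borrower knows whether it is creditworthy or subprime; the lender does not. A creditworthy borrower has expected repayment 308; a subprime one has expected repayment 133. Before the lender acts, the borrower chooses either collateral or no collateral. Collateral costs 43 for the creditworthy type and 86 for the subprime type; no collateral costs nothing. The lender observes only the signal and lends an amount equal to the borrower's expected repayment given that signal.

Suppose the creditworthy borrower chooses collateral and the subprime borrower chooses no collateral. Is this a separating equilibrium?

If types separate, collateral earns payment 308 and no collateral earns 133.
Creditworthy: collateral gives 308 − 43 = 265; no collateral gives 133 − 0 = 133. No deviation. ✓
Subprime: no collateral gives 133 − 0 = 133; collateral gives 308 − 86 = 222. Would deviate. ✗

No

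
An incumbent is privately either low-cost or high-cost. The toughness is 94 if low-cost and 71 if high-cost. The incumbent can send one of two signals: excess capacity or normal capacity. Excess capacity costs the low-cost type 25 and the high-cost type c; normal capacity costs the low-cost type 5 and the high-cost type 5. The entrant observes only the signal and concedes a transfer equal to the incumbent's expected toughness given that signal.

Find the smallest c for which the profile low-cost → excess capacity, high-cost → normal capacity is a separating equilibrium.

28

Under separation: excess capacity → low-cost (pays 94); normal capacity → high-cost (pays 71).
Low-cost: 94 − 25 = 69 ≥ 71 − 5 = 66. Holds regardless of c. ✓
High-cost: 71 − 5 ≥ 94 − c, so c ≥ 94 − 66 = 28.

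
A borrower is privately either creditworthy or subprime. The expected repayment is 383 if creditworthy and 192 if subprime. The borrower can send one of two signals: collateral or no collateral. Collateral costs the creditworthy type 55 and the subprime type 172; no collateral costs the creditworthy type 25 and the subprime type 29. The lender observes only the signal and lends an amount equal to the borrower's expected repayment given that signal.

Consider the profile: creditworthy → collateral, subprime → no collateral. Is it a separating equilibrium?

If types separate, collateral earns payment 383 and no collateral earns 192.
Creditworthy: collateral gives 383 − 55 = 328; no collateral gives 192 − 25 = 167. No deviation. ✓
Subprime: no collateral gives 192 − 29 = 163; collateral gives 383 − 172 = 211. Would deviate. ✗

No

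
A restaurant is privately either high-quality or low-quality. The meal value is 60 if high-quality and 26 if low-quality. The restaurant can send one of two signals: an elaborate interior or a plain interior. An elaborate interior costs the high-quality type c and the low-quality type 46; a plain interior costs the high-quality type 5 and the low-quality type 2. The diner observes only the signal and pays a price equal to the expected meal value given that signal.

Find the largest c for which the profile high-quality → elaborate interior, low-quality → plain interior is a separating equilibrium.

Under separation: elaborate interior → high-quality (pays 60); plain interior → low-quality (pays 26).
Low-quality: 26 − 2 = 24 ≥ 60 − 46 = 14. Holds regardless of c. ✓
High-quality: 60 − c ≥ 26 − 5, so c ≤ 60 − 21 = 39.

39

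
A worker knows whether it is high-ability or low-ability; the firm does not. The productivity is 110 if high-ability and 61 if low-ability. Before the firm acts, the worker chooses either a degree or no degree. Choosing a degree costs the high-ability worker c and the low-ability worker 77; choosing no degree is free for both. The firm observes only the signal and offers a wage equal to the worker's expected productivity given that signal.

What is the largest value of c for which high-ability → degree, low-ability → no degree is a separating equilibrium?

Under separation: degree → high-ability (pays 110); no degree → low-ability (pays 61).
Low-ability: 61 − 0 = 61 ≥ 110 − 77 = 33. Holds regardless of c. ✓
High-ability: 110 − c ≥ 61 − 0, so c ≤ 110 − 61 = 49.

49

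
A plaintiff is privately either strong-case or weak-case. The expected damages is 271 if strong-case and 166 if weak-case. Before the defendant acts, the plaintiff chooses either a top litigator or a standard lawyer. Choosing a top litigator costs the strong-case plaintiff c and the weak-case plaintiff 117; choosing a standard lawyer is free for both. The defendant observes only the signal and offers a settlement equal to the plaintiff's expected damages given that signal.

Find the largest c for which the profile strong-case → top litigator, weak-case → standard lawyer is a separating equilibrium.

Under separation: top litigator → strong-case (pays 271); standard lawyer → weak-case (pays 166).
Weak-case: 166 − 0 = 166 ≥ 271 − 117 = 154. Holds regardless of c. ✓
Strong-case: 271 − c ≥ 166 − 0, so c ≤ 271 − 166 = 105.

105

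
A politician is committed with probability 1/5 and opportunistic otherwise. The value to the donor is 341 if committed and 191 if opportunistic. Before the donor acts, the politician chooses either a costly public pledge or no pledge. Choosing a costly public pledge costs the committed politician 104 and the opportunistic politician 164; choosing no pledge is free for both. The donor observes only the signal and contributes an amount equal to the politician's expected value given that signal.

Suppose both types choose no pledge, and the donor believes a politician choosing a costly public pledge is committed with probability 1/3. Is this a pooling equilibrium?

At the pooled signal (no pledge) the donor holds the prior 1/5 and pays 1/5·341 + 4/5·191 = 221. Off-path (pledge) belief 1/3 gives 1/3·341 + 2/3·191 = 241.
Committed: no pledge gives 221 − 0 = 221; pledge gives 241 − 104 = 137. Stays. ✓
Opportunistic: no pledge gives 221 − 0 = 221; pledge gives 241 − 164 = 77. Stays. ✓

Yes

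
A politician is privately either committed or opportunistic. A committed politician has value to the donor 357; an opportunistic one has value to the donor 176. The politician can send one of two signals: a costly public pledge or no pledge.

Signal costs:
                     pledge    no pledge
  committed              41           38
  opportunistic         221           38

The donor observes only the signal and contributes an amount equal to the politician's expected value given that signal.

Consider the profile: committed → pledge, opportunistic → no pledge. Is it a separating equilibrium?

Under separation the donor infers type exactly: pledge → committed (pays 357), no pledge → opportunistic (pays 176).
Committed: pledge gives 357 − 41 = 316; no pledge gives 176 − 38 = 138. No deviation. ✓
Opportunistic: no pledge gives 176 − 38 = 138; pledge gives 357 − 221 = 136. No deviation. ✓
Neither type gains from mimicking the other.

Yes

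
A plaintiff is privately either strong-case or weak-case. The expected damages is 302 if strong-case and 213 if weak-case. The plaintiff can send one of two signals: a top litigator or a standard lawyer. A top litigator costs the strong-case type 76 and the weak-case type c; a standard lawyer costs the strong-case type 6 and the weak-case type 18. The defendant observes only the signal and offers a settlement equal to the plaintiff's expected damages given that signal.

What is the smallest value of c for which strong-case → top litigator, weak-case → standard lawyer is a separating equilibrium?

Under separation: top litigator → strong-case (pays 302); standard lawyer → weak-case (pays 213).
Strong-case: 302 − 76 = 226 ≥ 213 − 6 = 207. Holds regardless of c. ✓
Weak-case: 213 − 18 ≥ 302 − c, so c ≥ 302 − 195 = 107.

107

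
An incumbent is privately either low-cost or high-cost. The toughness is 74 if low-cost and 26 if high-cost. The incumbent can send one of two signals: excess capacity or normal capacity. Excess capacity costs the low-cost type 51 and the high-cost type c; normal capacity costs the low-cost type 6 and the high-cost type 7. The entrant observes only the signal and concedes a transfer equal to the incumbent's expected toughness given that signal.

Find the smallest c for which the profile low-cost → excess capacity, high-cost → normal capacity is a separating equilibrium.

55

Under separation: excess capacity → low-cost (pays 74); normal capacity → high-cost (pays 26).
Low-cost: 74 − 51 = 23 ≥ 26 − 6 = 20. Holds regardless of c. ✓
High-cost: 26 − 7 ≥ 74 − c, so c ≥ 74 − 19 = 55.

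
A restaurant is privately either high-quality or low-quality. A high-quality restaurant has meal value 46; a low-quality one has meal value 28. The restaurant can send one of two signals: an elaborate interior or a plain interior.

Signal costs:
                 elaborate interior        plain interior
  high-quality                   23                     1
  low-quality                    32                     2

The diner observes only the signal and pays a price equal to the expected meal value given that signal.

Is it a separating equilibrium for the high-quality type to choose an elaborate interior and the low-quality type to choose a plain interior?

If types separate, elaborate interior earns payment 46 and plain interior earns 28.
High-quality: elaborate interior gives 46 − 23 = 23; plain interior gives 28 − 1 = 27. Would deviate. ✗
Low-quality: plain interior gives 28 − 2 = 26; elaborate interior gives 46 − 32 = 14. No deviation. ✓

No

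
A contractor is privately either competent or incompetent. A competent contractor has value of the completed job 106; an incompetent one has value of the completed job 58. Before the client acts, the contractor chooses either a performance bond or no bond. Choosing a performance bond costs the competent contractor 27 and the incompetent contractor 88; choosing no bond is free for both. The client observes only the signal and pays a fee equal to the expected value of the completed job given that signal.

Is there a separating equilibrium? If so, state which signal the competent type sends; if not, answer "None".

bond

Try competent → bond, incompetent → no bond:
  If types separate, bond earns payment 106 and no bond earns 58.
  Competent: bond gives 106 − 27 = 79; no bond gives 58 − 0 = 58. No deviation. ✓
  Incompetent: no bond gives 58 − 0 = 58; bond gives 106 − 88 = 18. No deviation. ✓
Both hold — the competent type sends bond.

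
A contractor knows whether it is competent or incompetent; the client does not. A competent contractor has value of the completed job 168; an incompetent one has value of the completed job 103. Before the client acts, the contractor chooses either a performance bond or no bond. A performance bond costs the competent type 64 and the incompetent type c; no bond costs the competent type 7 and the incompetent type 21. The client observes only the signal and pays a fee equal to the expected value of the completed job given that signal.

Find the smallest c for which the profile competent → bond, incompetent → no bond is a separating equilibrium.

Under separation: bond → competent (pays 168); no bond → incompetent (pays 103).
Competent: 168 − 64 = 104 ≥ 103 − 7 = 96. Holds regardless of c. ✓
Incompetent: 103 − 21 ≥ 168 − c, so c ≥ 168 − 82 = 86.

86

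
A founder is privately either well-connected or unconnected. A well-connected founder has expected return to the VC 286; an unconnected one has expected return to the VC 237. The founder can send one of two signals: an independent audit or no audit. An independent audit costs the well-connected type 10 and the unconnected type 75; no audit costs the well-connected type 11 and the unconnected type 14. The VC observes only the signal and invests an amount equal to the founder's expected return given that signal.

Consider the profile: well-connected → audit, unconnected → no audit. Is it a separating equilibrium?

If types separate, audit earns payment 286 and no audit earns 237.
Well-connected: audit gives 286 − 10 = 276; no audit gives 237 − 11 = 226. No deviation. ✓
Unconnected: no audit gives 237 − 14 = 223; audit gives 286 − 75 = 211. No deviation. ✓
Neither type gains from mimicking the other.

Yes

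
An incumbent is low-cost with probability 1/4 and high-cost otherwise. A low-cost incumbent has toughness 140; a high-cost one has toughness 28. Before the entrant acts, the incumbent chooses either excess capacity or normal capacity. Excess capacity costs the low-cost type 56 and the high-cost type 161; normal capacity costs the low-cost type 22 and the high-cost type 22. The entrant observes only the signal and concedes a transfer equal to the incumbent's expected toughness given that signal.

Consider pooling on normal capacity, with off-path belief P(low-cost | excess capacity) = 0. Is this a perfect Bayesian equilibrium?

At the pooled signal (normal capacity) the entrant holds the prior 1/4 and pays 1/4·140 + 3/4·28 = 56. Off-path (excess capacity) belief 0 gives 0·140 + 1·28 = 28.
Low-cost: normal capacity gives 56 − 22 = 34; excess capacity gives 28 − 56 = -28. Stays. ✓
High-cost: normal capacity gives 56 − 22 = 34; excess capacity gives 28 − 161 = -133. Stays. ✓

Yes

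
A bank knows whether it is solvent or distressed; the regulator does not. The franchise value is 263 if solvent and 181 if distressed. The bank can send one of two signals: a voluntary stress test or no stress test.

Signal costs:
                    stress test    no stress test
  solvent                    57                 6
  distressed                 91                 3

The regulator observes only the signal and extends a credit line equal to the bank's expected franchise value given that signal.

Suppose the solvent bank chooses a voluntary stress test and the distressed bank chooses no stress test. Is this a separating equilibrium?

Yes

If types separate, stress test earns payment 263 and no stress test earns 181.
Solvent: stress test gives 263 − 57 = 206; no stress test gives 181 − 6 = 175. No deviation. ✓
Distressed: no stress test gives 181 − 3 = 178; stress test gives 263 − 91 = 172. No deviation. ✓
Both incentive constraints hold.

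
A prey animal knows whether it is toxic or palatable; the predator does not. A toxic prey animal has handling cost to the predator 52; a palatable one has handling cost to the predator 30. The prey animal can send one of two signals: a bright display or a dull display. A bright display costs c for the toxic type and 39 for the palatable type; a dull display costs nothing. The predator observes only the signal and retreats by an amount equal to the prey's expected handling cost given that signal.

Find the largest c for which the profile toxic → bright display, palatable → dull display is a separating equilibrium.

22

Under separation: bright display → toxic (pays 52); dull display → palatable (pays 30).
Palatable: 30 − 0 = 30 ≥ 52 − 39 = 13. Holds regardless of c. ✓
Toxic: 52 − c ≥ 30 − 0, so c ≤ 52 − 30 = 22.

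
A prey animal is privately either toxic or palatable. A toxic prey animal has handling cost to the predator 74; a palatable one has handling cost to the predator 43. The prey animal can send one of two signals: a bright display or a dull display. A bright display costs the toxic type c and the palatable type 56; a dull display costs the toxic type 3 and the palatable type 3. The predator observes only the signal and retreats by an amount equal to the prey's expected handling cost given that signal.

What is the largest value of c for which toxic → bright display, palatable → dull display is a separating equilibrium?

Under separation: bright display → toxic (pays 74); dull display → palatable (pays 43).
Palatable: 43 − 3 = 40 ≥ 74 − 56 = 18. Holds regardless of c. ✓
Toxic: 74 − c ≥ 43 − 3, so c ≤ 74 − 40 = 34.

34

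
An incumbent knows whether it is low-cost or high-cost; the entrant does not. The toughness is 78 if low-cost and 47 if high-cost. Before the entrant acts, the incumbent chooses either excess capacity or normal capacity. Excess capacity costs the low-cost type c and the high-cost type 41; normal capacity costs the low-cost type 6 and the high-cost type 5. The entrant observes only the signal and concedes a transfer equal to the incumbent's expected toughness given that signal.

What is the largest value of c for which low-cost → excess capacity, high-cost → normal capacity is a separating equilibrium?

37

Under separation: excess capacity → low-cost (pays 78); normal capacity → high-cost (pays 47).
High-cost: 47 − 5 = 42 ≥ 78 − 41 = 37. Holds regardless of c. ✓
Low-cost: 78 − c ≥ 47 − 6, so c ≤ 78 − 41 = 37.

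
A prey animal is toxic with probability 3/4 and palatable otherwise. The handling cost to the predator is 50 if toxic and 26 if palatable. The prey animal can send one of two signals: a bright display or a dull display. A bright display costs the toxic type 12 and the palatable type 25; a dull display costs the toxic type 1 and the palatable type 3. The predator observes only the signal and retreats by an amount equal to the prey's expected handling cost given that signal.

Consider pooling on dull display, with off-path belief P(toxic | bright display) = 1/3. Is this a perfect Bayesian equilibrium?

On the equilibrium path (dull display) the predator holds the prior 3/4 and pays 3/4·50 + 1/4·26 = 44. Off-path (bright display) belief 1/3 gives 1/3·50 + 2/3·26 = 34.
Toxic: dull display gives 44 − 1 = 43; bright display gives 34 − 12 = 22. Stays. ✓
Palatable: dull display gives 44 − 3 = 41; bright display gives 34 − 25 = 9. Stays. ✓
Beliefs are Bayes-consistent on-path and both types best-respond.

Yes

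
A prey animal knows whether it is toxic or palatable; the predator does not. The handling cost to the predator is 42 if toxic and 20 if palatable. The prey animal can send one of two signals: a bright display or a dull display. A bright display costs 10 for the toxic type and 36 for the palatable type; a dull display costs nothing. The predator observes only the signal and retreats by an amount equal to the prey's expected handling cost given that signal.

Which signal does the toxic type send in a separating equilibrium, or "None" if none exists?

bright display

Try toxic → bright display, palatable → dull display:
  If types separate, bright display earns payment 42 and dull display earns 20.
  Toxic: bright display gives 42 − 10 = 32; dull display gives 20 − 0 = 20. No deviation. ✓
  Palatable: dull display gives 20 − 0 = 20; bright display gives 42 − 36 = 6. No deviation. ✓
Both hold — the toxic type sends bright display.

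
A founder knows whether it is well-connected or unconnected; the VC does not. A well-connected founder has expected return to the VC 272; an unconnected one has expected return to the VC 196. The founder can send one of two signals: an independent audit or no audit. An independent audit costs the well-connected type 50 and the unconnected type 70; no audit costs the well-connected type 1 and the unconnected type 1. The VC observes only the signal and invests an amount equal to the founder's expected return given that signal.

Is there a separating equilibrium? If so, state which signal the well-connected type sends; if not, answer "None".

Try well-connected → audit, unconnected → no audit:
  If types separate, audit earns payment 272 and no audit earns 196.
  Well-connected: audit gives 272 − 50 = 222; no audit gives 196 − 1 = 195. No deviation. ✓
  Unconnected: no audit gives 196 − 1 = 195; audit gives 272 − 70 = 202. Would deviate. ✗
Try well-connected → no audit, unconnected → audit:
  If types separate, no audit earns payment 272 and audit earns 196.
  Well-connected: no audit gives 272 − 1 = 271; audit gives 196 − 50 = 146. No deviation. ✓
  Unconnected: audit gives 196 − 70 = 126; no audit gives 272 − 1 = 271. Would deviate. ✗
Neither assignment is incentive-compatible.

None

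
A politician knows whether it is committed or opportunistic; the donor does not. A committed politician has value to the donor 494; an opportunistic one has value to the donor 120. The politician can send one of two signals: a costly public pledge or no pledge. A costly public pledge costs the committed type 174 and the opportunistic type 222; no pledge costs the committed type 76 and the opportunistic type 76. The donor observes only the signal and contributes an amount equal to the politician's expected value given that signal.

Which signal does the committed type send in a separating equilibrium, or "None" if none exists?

None

Try committed → pledge, opportunistic → no pledge:
  Under separation the donor infers type exactly: pledge → committed (pays 494), no pledge → opportunistic (pays 120).
  Committed: pledge gives 494 − 174 = 320; no pledge gives 120 − 76 = 44. No deviation. ✓
  Opportunistic: no pledge gives 120 − 76 = 44; pledge gives 494 − 222 = 272. Would deviate. ✗
Try committed → no pledge, opportunistic → pledge:
  Under separation the donor infers type exactly: no pledge → committed (pays 494), pledge → opportunistic (pays 120).
  Committed: no pledge gives 494 − 76 = 418; pledge gives 120 − 174 = -54. No deviation. ✓
  Opportunistic: pledge gives 120 − 222 = -102; no pledge gives 494 − 76 = 418. Would deviate. ✗
Neither assignment is incentive-compatible.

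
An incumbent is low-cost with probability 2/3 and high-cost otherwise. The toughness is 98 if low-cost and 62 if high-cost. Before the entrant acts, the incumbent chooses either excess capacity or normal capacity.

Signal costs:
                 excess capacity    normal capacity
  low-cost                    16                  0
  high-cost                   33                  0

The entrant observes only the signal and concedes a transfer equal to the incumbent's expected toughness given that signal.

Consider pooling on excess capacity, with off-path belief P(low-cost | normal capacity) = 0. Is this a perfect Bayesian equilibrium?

At the pooled signal (excess capacity) the entrant holds the prior 2/3 and pays 2/3·98 + 1/3·62 = 86. Off-path (normal capacity) belief 0 gives 0·98 + 1·62 = 62.
Low-cost: excess capacity gives 86 − 16 = 70; normal capacity gives 62 − 0 = 62. Stays. ✓
High-cost: excess capacity gives 86 − 33 = 53; normal capacity gives 62 − 0 = 62. Deviates. ✗

No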